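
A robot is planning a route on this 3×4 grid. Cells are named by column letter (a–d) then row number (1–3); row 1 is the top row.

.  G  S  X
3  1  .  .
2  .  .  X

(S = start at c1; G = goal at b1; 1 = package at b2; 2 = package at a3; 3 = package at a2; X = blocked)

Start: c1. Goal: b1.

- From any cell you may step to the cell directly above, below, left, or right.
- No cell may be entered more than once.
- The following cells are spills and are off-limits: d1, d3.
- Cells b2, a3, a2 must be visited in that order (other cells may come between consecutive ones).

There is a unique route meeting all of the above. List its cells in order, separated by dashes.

The waypoints must appear in the order b2, a3, a2, with no cell reused.
Route from c1: down to c2, left to b2, down to b3, left to a3, 2× up (reaching a1), right to b1 — 7 moves in all.
Check: order respected (1 at step 2, 2 at step 4, 3 at step 5).

c1 - c2 - b2 - b3 - a3 - a2 - a1 - b1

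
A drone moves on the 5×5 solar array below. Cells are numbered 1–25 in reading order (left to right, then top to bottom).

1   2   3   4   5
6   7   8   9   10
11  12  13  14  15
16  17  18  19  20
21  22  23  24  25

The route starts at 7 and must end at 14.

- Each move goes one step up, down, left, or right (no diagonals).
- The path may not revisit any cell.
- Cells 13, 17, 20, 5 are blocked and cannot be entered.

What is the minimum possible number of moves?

The Manhattan distance from 7 to 14 is |2−3| + |2−4| = 3, so at least 3 moves are needed.
A route of 3 moves achieves this: 7 → 8 → 9 → 14.
Since 3 matches the lower bound, it is optimal.

3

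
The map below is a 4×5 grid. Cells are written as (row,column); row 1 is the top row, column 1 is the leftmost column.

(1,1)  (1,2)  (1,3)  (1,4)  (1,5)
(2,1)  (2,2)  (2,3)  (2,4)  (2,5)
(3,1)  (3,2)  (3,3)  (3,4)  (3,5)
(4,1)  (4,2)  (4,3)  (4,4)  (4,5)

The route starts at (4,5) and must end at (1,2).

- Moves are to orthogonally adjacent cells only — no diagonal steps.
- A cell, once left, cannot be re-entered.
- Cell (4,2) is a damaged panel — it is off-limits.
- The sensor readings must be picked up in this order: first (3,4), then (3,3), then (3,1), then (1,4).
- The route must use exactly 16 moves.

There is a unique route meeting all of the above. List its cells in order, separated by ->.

The waypoints must appear in the order (3,4), (3,3), (3,1), (1,4), with no cell reused.
Route from (4,5): up to (3,5), left to (3,4), down to (4,4), left to (4,3), up to (3,3), 2× left (reaching (3,1)), up to (2,1), 4× right (reaching (2,5)), up to (1,5), 3× left (reaching (1,2)) — 16 moves in all.
Check: order respected ((3,4) at step 2, (3,3) at step 5, (3,1) at step 7, (1,4) at step 14); 16 moves as required.

(4,5) -> (3,5) -> (3,4) -> (4,4) -> (4,3) -> (3,3) -> (3,2) -> (3,1) -> (2,1) -> (2,2) -> (2,3) -> (2,4) -> (2,5) -> (1,5) -> (1,4) -> (1,3) -> (1,2)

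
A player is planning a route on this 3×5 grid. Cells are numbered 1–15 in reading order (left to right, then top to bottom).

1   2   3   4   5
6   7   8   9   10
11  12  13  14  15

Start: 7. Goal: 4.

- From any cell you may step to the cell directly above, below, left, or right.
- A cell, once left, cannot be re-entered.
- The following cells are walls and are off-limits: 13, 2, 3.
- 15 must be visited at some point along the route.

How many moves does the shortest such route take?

7

Any route passes through 15 somewhere between 7 and 4. Summing Manhattan distances along the two legs (7 → 15 → 4) gives a lower bound of 4 + 3 = 7 moves.
A route of 7 moves achieves this: 7 → 8 → 9 → 14 → 15 → 10 → 5 → 4.
Since 7 matches the lower bound, it is optimal.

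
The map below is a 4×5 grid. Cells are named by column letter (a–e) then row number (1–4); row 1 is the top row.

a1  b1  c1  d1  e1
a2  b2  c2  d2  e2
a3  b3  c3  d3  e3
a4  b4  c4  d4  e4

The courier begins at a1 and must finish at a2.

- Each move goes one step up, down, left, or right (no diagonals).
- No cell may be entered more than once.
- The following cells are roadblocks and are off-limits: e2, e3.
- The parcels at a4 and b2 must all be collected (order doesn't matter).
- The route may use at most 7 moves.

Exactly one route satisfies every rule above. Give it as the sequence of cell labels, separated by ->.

Any route must reach a4 and b2 and still end at a2 within 7 moves, so the order of the required stops is forced.
Route from a1: right 1 to b1, down 3 to b4, left 1 to a4, up 2 to a2 — 7 moves in all.
Check: all required cells visited; 7 ≤ 7 moves.

a1 -> b1 -> b2 -> b3 -> b4 -> a4 -> a3 -> a2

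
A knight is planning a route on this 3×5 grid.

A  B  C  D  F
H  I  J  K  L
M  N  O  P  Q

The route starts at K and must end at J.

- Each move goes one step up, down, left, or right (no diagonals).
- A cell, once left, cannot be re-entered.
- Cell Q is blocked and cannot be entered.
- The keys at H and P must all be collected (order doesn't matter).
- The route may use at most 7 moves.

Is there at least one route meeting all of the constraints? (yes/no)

yes

One route that works: K → P → O → N → M → H → I → J.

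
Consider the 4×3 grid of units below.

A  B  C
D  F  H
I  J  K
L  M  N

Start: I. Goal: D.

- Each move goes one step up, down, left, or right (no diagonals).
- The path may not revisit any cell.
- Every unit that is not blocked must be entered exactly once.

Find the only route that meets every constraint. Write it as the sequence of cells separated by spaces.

Need to visit all 12 open cells exactly once, starting at I and ending at D.
Cell L has only two open neighbours (I and M), so the path must pass straight through it: one of those is the cell it's entered from and the other is where it exits.
Route from I: down 1 to L, right 2 to N, up 1 to K, left 1 to J, up 1 to F, right 1 to H, up 1 to C, left 2 to A, down 1 to D — 11 moves in all.
Check: all 12 open cells covered.

I L M N K J F H C B A D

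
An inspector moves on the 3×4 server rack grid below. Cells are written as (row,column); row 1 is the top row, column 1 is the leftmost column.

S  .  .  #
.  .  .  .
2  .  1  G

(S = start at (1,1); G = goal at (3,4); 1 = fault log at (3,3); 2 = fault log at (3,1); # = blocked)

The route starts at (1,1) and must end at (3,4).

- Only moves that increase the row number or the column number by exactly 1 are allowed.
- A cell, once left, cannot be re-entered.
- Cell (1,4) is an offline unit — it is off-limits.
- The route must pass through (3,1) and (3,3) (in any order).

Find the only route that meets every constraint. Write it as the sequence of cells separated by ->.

Moves only go right or down, so the column and row indices never decrease.
Route from (1,1): 2× down (reaching (3,1)), 3× right (reaching (3,4)) — 5 moves in all.
Check: all required cells visited.

(1,1) -> (2,1) -> (3,1) -> (3,2) -> (3,3) -> (3,4)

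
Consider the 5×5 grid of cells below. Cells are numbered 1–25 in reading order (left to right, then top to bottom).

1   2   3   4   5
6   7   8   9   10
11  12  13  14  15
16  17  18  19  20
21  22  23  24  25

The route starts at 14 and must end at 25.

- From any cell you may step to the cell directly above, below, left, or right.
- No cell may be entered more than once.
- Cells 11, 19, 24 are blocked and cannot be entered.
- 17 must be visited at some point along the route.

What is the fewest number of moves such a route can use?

Any route passes through 17 somewhere between 14 and 25. Summing Manhattan distances along the two legs (14 → 17 → 25) gives a lower bound of 3 + 4 = 7 moves.
That bound ignores the blocked cells. Measuring each leg by the fewest moves that actually steer around them (14→17: 3; 17→25: 6) raises the lower bound to 9.
The shortest route satisfying every rule uses 11 moves: 14 → 13 → 18 → 17 → 12 → 7 → 8 → 9 → 10 → 15 → 20 → 25.
The no-revisit rule (legs can't share cells) pushes the minimum above the 9-move bound; an exhaustive check rules out every length from 9 to 10, leaving 11 as the minimum.

11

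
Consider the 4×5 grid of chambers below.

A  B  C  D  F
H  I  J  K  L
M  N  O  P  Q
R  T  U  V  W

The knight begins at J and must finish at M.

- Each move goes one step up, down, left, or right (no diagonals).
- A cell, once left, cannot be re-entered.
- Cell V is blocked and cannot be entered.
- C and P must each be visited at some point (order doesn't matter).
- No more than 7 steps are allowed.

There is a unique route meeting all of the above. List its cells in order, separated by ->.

J -> C -> D -> K -> P -> O -> N -> M

The 7-move cap with required stops at C, P leaves no slack for detours.
Route from J: up to C, right to D, 2× down (reaching P), 3× left (reaching M) — 7 moves in all.
Check: all required cells visited; 7 ≤ 7 moves.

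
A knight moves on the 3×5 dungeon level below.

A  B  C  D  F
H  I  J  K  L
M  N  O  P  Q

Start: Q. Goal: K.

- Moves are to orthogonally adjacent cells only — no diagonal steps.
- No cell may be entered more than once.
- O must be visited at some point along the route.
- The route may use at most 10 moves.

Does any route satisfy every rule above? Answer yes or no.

One route that works: Q → P → O → J → K.

yes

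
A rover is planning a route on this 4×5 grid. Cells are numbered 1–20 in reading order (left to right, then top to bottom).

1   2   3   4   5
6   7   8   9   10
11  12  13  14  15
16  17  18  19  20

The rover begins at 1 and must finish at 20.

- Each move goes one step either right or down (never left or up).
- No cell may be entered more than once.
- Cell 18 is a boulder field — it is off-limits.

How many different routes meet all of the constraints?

25

A right/down-only route from 1 to 20 makes exactly 3 down-moves and 4 right-moves in some order.
With no other constraints that would be C(7,3) = 35 routes.
Subtract routes through each blocked cell (inclusion–exclusion for overlaps): − through 18: 10 → 25.
That gives 25 routes.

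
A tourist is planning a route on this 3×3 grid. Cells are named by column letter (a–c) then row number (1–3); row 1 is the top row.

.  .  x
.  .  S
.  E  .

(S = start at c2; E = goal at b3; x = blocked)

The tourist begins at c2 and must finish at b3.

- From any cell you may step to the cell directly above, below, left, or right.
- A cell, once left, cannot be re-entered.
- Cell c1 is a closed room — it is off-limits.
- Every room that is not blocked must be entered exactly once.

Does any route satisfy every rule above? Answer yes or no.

no

Colour the cells like a checkerboard: each orthogonal step flips colour, so a Hamiltonian route alternates colours. Here there are 4 cells of one colour and 4 of the other, with start on the same colour as the goal — the counts and endpoints can't be arranged into an alternating sequence of length 8, so no Hamiltonian route exists.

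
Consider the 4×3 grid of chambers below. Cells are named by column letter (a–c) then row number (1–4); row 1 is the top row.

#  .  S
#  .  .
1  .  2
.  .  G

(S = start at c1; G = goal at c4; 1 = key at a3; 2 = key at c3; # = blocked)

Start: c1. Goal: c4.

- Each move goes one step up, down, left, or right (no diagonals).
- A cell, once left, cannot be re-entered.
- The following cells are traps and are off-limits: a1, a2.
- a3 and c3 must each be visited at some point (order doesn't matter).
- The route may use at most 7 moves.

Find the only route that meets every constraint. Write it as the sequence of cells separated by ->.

Any route must reach a3 and c3 and still end at c4 within 7 moves, so the order of the required stops is forced.
Route from c1: down 2 to c3, left 2 to a3, down 1 to a4, right 2 to c4 — 7 moves in all.
Check: all required cells visited; 7 ≤ 7 moves.

c1 -> c2 -> c3 -> b3 -> a3 -> a4 -> b4 -> c4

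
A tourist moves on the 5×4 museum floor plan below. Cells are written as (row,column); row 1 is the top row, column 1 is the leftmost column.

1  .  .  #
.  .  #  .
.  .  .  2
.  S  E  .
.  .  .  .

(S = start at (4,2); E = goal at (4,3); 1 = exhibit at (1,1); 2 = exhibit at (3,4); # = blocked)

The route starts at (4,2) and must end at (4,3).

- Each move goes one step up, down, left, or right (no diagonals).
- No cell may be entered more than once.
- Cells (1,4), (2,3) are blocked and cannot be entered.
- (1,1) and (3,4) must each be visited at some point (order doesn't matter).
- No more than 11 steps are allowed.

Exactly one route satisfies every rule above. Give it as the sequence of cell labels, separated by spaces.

(4,2) (4,1) (3,1) (2,1) (1,1) (1,2) (2,2) (3,2) (3,3) (3,4) (4,4) (4,3)

The budget equals the shortest possible length, so every move has to be on a shortest route through the required cells.
Route from (4,2): left 1 to (4,1), up 3 to (1,1), right 1 to (1,2), down 2 to (3,2), right 2 to (3,4), down 1 to (4,4), left 1 to (4,3) — 11 moves in all.
Check: all required cells visited; 11 ≤ 11 moves.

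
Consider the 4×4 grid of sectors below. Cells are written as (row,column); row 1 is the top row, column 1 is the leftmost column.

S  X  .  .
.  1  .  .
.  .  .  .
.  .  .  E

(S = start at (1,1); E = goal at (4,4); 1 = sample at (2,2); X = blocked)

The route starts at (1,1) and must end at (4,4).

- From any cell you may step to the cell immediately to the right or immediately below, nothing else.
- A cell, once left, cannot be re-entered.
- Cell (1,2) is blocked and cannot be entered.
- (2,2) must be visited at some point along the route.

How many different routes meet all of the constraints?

A right/down-only route from (1,1) to (4,4) makes exactly 3 down-moves and 3 right-moves in some order.
With no other constraints that would be C(6,3) = 20 routes.
Split at (2,2) and multiply the segment counts (each segment already excludes blocked cells): (1,1)→(2,2): 1; (2,2)→(4,4): 6; product = 6.
That gives 6 routes.

6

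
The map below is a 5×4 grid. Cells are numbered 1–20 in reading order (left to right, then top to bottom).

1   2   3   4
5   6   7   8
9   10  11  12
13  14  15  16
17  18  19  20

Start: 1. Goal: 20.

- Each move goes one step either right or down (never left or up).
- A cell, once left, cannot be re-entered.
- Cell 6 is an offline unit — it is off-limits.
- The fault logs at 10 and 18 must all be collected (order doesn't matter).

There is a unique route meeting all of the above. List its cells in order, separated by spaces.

1 5 9 10 14 18 19 20

Moves only go right or down, so the column and row indices never decrease.
Route from 1: down 2 to 9, right 1 to 10, down 2 to 18, right 2 to 20 — 7 moves in all.
Check: all required cells visited.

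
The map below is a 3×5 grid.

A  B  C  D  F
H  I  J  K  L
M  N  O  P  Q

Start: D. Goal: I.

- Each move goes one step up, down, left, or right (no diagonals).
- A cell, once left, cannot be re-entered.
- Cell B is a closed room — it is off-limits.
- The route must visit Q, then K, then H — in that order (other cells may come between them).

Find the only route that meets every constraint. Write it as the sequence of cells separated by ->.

The waypoints must appear in the order Q, K, H, with no cell reused.
Route from D: right to F, 2× down (reaching Q), left to P, up to K, left to J, down to O, 2× left (reaching M), up to H, right to I — 11 moves in all.
Check: order respected (Q at step 3, K at step 5, H at step 10).

D -> F -> L -> Q -> P -> K -> J -> O -> N -> M -> H -> I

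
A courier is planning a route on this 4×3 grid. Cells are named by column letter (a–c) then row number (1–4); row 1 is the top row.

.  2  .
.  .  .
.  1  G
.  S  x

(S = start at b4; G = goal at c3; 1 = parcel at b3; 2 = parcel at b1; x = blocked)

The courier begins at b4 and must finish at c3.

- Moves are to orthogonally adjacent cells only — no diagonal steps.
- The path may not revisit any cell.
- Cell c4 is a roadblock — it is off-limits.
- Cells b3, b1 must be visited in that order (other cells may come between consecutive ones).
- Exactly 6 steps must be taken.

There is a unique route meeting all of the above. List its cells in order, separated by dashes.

The waypoints must appear in the order b3, b1, with no cell reused.
Route from b4: 3× up (reaching b1), right to c1, 2× down (reaching c3) — 6 moves in all.
Check: order respected (1 at step 1, 2 at step 3); 6 moves as required.

b4 - b3 - b2 - b1 - c1 - c2 - c3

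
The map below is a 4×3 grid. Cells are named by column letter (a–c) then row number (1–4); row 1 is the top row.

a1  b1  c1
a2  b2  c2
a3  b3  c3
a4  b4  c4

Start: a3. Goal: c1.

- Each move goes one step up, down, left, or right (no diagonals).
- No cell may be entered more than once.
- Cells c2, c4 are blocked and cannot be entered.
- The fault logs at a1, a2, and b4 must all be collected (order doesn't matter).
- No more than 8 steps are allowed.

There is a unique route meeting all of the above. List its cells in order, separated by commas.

a3, a4, b4, b3, b2, a2, a1, b1, c1

The 8-move cap with required stops at a1, a2, b4 leaves no slack for detours.
Route from a3: down 1 to a4, right 1 to b4, up 2 to b2, left 1 to a2, up 1 to a1, right 2 to c1 — 8 moves in all.
Check: all required cells visited; 8 ≤ 8 moves.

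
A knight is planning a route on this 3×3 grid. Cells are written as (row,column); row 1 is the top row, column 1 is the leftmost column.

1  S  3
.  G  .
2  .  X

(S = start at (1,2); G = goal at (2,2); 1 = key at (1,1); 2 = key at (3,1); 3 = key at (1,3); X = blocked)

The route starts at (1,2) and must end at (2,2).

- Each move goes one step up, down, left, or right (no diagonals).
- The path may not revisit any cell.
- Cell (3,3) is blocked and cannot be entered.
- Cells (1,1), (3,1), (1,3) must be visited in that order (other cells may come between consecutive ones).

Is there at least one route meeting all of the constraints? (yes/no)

no

Even ignoring the required order, no revisit-free route from (1,2) to (2,2) manages to pass through all of (1,1), (3,1), and (1,3): branching out from (1,2), every path either misses one of them or, having collected them, can no longer reach (2,2) without re-entering a cell.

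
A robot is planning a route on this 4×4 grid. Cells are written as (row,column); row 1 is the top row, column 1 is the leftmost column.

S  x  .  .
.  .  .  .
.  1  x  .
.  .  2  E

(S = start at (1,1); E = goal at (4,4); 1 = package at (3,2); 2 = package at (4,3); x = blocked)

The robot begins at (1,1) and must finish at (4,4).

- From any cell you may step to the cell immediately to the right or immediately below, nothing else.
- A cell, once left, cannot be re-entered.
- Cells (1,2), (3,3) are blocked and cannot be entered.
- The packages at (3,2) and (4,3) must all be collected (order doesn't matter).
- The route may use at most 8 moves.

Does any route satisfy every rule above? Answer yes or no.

yes

One route that works: (1,1) → (2,1) → (3,1) → (3,2) → (4,2) → (4,3) → (4,4).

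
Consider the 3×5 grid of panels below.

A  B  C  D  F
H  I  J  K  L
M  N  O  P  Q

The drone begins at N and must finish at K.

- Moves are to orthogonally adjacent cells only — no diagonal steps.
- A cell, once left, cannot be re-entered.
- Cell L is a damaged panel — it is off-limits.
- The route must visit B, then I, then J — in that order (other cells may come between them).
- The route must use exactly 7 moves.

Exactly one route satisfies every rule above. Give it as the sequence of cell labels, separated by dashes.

N - M - H - A - B - I - J - K

The waypoints must appear in the order B, I, J, with no cell reused.
Route from N: left 1 to M, up 2 to A, right 1 to B, down 1 to I, right 2 to K — 7 moves in all.
Check: order respected (B at step 4, I at step 5, J at step 6); 7 moves as required.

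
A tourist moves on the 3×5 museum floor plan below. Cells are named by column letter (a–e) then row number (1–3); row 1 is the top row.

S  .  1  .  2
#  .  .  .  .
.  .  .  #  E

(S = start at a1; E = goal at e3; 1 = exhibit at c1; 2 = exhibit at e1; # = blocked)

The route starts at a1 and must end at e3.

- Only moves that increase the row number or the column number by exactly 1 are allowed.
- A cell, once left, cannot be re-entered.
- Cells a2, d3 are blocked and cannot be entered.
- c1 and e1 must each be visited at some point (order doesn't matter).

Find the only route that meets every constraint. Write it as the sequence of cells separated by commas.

a1, b1, c1, d1, e1, e2, e3

Moves only go right or down, so the column and row indices never decrease.
Route from a1: right 4 to e1, down 2 to e3 — 6 moves in all.
Check: all required cells visited.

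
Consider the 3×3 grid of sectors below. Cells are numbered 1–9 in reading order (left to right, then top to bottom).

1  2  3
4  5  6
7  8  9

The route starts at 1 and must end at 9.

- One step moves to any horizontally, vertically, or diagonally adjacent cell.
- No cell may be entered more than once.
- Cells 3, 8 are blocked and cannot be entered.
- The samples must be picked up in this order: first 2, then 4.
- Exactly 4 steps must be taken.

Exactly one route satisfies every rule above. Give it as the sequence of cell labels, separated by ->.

The waypoints must appear in the order 2, 4, with no cell reused.
Route from 1: right 1 to 2, down-left 1 to 4, right 1 to 5, down-right 1 to 9 — 4 moves in all.
Check: order respected (2 at step 1, 4 at step 2); 4 moves as required.

1 -> 2 -> 4 -> 5 -> 9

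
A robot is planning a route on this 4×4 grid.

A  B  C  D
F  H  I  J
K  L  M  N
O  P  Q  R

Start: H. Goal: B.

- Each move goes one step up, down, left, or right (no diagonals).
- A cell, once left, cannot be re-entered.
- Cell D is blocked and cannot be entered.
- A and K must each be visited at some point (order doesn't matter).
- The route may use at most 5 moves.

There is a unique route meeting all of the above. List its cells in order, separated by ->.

H -> L -> K -> F -> A -> B

The 5-move cap with required stops at A, K leaves no slack for detours.
Route from H: down to L, left to K, 2× up (reaching A), right to B — 5 moves in all.
Check: all required cells visited; 5 ≤ 5 moves.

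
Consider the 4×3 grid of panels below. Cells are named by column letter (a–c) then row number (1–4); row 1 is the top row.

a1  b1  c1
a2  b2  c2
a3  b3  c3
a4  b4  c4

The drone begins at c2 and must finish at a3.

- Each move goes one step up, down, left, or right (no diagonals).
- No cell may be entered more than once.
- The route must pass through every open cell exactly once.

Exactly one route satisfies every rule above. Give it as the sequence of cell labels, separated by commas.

Need to visit all 12 open cells exactly once, starting at c2 and ending at a3.
Cell c1 has only two open neighbours (c2 and b1), so the path must pass straight through it: one of those is the cell it's entered from and the other is where it exits.
Route from c2: up to c1, 2× left (reaching a1), down to a2, right to b2, down to b3, right to c3, down to c4, 2× left (reaching a4), up to a3 — 11 moves in all.
Check: all 12 open cells covered.

c2, c1, b1, a1, a2, b2, b3, c3, c4, b4, a4, a3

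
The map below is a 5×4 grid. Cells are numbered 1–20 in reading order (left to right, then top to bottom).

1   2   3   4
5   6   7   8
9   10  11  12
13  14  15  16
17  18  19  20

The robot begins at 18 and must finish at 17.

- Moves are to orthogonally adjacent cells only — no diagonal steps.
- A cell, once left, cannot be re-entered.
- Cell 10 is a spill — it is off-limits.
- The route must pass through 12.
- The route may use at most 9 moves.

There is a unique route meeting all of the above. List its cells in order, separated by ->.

18 -> 19 -> 20 -> 16 -> 12 -> 11 -> 15 -> 14 -> 13 -> 17

The budget equals the shortest possible length, so every move has to be on a shortest route through the required cells.
Route from 18: right 2 to 20, up 2 to 12, left 1 to 11, down 1 to 15, left 2 to 13, down 1 to 17 — 9 moves in all.
Check: all required cells visited; 9 ≤ 9 moves.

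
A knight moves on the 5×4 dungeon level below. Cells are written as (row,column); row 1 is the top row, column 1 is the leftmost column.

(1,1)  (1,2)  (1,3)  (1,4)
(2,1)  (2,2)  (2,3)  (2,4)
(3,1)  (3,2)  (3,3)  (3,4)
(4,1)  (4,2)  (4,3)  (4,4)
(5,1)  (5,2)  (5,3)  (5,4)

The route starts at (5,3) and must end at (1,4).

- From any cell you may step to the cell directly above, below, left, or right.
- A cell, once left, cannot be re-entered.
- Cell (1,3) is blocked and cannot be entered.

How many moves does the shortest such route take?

5

The Manhattan distance from (5,3) to (1,4) is |5−1| + |3−4| = 5, so at least 5 moves are needed.
A route of 5 moves achieves this: (5,3) → (4,3) → (3,3) → (2,3) → (2,4) → (1,4).
Since 5 matches the lower bound, it is optimal.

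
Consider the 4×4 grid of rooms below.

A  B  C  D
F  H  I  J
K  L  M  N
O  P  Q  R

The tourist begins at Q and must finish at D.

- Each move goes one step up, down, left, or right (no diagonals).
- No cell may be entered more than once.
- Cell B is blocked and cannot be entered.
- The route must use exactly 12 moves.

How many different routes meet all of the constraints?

3

Need simple routes of exactly 12 moves from Q to D (Manhattan distance 4, so 4 moves are spent on a detour and 4 undoing it).
Enumerating: Q P O K F H L M N J I C D | Q R N M L P O K F H I C D | Q R N M L P O K F H I J D.
That gives 3 routes.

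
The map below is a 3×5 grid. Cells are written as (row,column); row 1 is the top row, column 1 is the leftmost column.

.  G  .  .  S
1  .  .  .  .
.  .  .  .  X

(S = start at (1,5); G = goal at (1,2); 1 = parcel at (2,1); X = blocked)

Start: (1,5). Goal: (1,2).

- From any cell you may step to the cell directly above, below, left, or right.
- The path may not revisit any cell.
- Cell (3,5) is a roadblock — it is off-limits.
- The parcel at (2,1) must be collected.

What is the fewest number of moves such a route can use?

Any route passes through (2,1) somewhere between (1,5) and (1,2). Summing Manhattan distances along the two legs ((1,5) → (2,1) → (1,2)) gives a lower bound of 5 + 2 = 7 moves.
A route of 7 moves achieves this: (1,5) → (2,5) → (2,4) → (2,3) → (2,2) → (2,1) → (1,1) → (1,2).
Since 7 matches the lower bound, it is optimal.

7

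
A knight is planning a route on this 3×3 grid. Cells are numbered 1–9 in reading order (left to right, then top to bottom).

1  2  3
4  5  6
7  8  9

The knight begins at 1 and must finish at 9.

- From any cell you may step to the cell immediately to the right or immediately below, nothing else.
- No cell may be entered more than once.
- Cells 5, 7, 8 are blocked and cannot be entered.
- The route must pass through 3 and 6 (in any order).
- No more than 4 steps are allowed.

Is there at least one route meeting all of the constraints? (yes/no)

yes

One route that works: 1 → 2 → 3 → 6 → 9.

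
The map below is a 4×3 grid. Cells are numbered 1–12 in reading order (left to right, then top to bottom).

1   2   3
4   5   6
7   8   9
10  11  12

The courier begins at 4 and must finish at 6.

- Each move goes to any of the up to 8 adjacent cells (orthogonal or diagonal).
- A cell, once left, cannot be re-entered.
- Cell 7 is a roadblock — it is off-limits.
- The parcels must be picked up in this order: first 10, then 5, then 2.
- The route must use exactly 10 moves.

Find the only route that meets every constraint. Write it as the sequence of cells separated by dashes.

The waypoints must appear in the order 10, 5, 2, with no cell reused.
Route from 4: down-right to 8, down-left to 10, 2× right (reaching 12), up to 9, 2× up-left (reaching 1), 2× right (reaching 3), down to 6 — 10 moves in all.
Check: order respected (10 at step 2, 5 at step 6, 2 at step 8); 10 moves as required.

4 - 8 - 10 - 11 - 12 - 9 - 5 - 1 - 2 - 3 - 6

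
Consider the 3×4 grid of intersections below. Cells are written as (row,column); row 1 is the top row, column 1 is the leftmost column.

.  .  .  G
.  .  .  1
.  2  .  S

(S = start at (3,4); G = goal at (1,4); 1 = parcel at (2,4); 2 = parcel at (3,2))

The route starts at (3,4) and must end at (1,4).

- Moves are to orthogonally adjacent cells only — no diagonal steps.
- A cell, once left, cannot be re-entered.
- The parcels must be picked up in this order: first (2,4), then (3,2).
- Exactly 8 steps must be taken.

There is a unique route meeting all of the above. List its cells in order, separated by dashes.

(3,4) - (2,4) - (2,3) - (3,3) - (3,2) - (2,2) - (1,2) - (1,3) - (1,4)

The waypoints must appear in the order (2,4), (3,2), with no cell reused.
Route from (3,4): up 1 to (2,4), left 1 to (2,3), down 1 to (3,3), left 1 to (3,2), up 2 to (1,2), right 2 to (1,4) — 8 moves in all.
Check: order respected (1 at step 1, 2 at step 4); 8 moves as required.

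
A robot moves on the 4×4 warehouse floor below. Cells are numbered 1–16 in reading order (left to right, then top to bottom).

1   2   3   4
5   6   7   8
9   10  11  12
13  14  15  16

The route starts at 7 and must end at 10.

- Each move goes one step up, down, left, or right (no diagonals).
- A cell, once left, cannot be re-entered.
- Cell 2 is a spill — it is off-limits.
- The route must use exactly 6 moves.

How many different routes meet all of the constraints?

Need simple routes of exactly 6 moves from 7 to 10 (Manhattan distance 2, so 2 moves are spent on a detour and 2 undoing it).
Enumerating: 7 3 4 8 12 11 10 | 7 11 15 14 13 9 10 | 7 11 12 16 15 14 10 | 7 6 5 9 13 14 10 | 7 8 12 16 15 11 10 | 7 8 12 16 15 14 10 | 7 8 12 11 15 14 10.
That gives 7 routes.

7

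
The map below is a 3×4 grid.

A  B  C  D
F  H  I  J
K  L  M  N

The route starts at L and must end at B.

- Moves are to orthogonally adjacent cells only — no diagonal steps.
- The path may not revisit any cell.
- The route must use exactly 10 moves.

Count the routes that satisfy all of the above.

2

Need simple routes of exactly 10 moves from L to B (Manhattan distance 2, so 4 moves are spent on a detour and 4 undoing it).
Enumerating: L K F H I M N J D C B | L M N J D C I H F A B.
That gives 2 routes.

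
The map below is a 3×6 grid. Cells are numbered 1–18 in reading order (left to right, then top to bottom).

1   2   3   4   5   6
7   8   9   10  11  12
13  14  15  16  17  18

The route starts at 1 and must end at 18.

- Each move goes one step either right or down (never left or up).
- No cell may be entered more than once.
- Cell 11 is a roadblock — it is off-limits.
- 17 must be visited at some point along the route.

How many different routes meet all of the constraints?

A right/down-only route from 1 to 18 makes exactly 2 down-moves and 5 right-moves in some order.
With no other constraints that would be C(7,2) = 21 routes.
Split at 17 and multiply the segment counts (each segment already excludes blocked cells): 1→17: 10; 17→18: 1; product = 10.
That gives 10 routes.

10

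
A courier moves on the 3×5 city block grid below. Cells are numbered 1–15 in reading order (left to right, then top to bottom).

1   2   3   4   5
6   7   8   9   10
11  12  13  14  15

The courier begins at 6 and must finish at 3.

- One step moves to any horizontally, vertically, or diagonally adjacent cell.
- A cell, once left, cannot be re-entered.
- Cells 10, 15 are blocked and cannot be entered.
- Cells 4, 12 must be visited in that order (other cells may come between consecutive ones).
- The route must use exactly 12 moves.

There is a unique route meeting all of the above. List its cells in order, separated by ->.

The waypoints must appear in the order 4, 12, with no cell reused.
Route from 6: up 1 to 1, right 1 to 2, down-right 1 to 8, up-right 1 to 4, right 1 to 5, down-left 1 to 9, down 1 to 14, left 3 to 11, up-right 2 to 3 — 12 moves in all.
Check: order respected (4 at step 4, 12 at step 9); 12 moves as required.

6 -> 1 -> 2 -> 8 -> 4 -> 5 -> 9 -> 14 -> 13 -> 12 -> 11 -> 7 -> 3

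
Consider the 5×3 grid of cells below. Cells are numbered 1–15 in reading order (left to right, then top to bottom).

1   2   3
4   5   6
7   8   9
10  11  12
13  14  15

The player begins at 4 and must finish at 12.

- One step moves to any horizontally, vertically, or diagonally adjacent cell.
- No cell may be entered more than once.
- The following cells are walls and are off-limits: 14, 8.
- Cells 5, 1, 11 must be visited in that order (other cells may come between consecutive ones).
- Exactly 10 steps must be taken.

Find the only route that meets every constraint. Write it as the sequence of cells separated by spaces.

The waypoints must appear in the order 5, 1, 11, with no cell reused.
Route from 4: down to 7, up-right to 5, up-left to 1, 2× right (reaching 3), 2× down (reaching 9), down-left to 11, down-right to 15, up to 12 — 10 moves in all.
Check: order respected (5 at step 2, 1 at step 3, 11 at step 8); 10 moves as required.

4 7 5 1 2 3 6 9 11 15 12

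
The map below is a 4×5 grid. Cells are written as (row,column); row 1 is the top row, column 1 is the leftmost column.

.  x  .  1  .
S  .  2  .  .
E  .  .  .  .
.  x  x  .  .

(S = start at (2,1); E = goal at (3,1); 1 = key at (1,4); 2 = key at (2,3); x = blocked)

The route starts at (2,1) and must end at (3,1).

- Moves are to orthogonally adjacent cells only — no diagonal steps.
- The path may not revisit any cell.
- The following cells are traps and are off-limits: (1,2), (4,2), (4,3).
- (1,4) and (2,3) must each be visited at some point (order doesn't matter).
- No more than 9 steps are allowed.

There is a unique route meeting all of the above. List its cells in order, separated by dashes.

Any route must reach (1,4) and (2,3) and still end at (3,1) within 9 moves, so the order of the required stops is forced.
Route from (2,1): 2× right (reaching (2,3)), up to (1,3), right to (1,4), 2× down (reaching (3,4)), 3× left (reaching (3,1)) — 9 moves in all.
Check: all required cells visited; 9 ≤ 9 moves.

(2,1) - (2,2) - (2,3) - (1,3) - (1,4) - (2,4) - (3,4) - (3,3) - (3,2) - (3,1)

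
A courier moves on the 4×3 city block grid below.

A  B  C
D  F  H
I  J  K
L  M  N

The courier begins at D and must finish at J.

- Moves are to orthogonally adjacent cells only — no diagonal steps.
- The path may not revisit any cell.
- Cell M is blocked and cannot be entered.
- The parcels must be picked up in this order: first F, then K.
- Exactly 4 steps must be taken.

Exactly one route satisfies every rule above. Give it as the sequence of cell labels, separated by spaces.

D F H K J

The waypoints must appear in the order F, K, with no cell reused.
Route from D: 2× right (reaching H), down to K, left to J — 4 moves in all.
Check: order respected (F at step 1, K at step 3); 4 moves as required.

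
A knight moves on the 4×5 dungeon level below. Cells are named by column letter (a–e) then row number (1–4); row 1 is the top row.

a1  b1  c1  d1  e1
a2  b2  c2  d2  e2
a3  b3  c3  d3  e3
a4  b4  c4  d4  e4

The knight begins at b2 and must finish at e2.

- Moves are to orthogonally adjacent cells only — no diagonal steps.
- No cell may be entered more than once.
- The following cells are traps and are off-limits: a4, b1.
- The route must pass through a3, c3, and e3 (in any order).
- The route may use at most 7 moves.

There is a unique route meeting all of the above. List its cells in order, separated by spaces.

b2 a2 a3 b3 c3 d3 e3 e2

The 7-move cap with required stops at a3, c3, e3 leaves no slack for detours.
Route from b2: left to a2, down to a3, 4× right (reaching e3), up to e2 — 7 moves in all.
Check: all required cells visited; 7 ≤ 7 moves.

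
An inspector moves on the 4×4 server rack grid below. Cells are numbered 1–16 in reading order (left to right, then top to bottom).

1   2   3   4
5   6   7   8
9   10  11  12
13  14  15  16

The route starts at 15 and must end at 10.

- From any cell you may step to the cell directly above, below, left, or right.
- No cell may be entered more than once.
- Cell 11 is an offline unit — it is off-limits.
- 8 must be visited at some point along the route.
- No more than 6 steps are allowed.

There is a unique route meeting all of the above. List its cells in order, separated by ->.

The 6-move cap with required stops at 8 leaves no slack for detours.
Route from 15: right 1 to 16, up 2 to 8, left 2 to 6, down 1 to 10 — 6 moves in all.
Check: all required cells visited; 6 ≤ 6 moves.

15 -> 16 -> 12 -> 8 -> 7 -> 6 -> 10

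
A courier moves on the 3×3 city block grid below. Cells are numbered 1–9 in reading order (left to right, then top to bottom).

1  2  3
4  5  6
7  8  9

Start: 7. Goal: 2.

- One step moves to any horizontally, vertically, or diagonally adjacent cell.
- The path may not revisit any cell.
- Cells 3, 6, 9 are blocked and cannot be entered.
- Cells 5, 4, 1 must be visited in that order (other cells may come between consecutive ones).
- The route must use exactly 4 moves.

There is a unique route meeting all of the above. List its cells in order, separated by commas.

7, 5, 4, 1, 2

The waypoints must appear in the order 5, 4, 1, with no cell reused.
Route from 7: up-right to 5, left to 4, up to 1, right to 2 — 4 moves in all.
Check: order respected (5 at step 1, 4 at step 2, 1 at step 3); 4 moves as required.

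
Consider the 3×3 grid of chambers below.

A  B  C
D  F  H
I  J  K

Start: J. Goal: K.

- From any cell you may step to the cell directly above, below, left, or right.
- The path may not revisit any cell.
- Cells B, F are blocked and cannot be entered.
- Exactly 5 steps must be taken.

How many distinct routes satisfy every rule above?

Need simple routes of exactly 5 moves from J to K (Manhattan distance 1, so 2 moves are spent on a detour and 2 undoing it).
No route satisfies every constraint, so the count is 0.

0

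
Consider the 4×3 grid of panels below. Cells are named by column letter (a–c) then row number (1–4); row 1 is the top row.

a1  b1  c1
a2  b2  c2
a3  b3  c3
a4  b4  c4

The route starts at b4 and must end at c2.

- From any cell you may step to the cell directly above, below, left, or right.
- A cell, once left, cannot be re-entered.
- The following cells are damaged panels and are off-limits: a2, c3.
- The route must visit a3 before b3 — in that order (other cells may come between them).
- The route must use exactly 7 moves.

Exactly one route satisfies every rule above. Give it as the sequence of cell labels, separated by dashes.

The waypoints must appear in the order a3, b3, with no cell reused.
Route from b4: left 1 to a4, up 1 to a3, right 1 to b3, up 2 to b1, right 1 to c1, down 1 to c2 — 7 moves in all.
Check: order respected (a3 at step 2, b3 at step 3); 7 moves as required.

b4 - a4 - a3 - b3 - b2 - b1 - c1 - c2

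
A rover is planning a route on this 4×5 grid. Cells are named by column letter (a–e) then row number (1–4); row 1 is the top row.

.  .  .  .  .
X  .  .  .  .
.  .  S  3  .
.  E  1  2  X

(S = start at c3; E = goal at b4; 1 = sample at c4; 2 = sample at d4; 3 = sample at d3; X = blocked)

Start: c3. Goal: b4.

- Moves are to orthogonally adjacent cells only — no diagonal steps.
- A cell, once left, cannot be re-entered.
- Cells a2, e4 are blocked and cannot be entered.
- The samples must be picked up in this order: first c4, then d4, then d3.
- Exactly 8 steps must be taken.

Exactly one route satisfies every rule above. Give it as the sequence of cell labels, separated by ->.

The waypoints must appear in the order c4, d4, d3, with no cell reused.
Route from c3: down to c4, right to d4, 2× up (reaching d2), 2× left (reaching b2), 2× down (reaching b4) — 8 moves in all.
Check: order respected (1 at step 1, 2 at step 2, 3 at step 3); 8 moves as required.

c3 -> c4 -> d4 -> d3 -> d2 -> c2 -> b2 -> b3 -> b4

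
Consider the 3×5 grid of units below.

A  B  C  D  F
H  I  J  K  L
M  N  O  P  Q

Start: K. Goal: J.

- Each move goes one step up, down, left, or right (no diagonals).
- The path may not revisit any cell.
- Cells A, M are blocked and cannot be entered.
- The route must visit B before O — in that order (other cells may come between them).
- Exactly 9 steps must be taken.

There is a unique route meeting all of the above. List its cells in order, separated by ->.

K -> L -> F -> D -> C -> B -> I -> N -> O -> J

The waypoints must appear in the order B, O, with no cell reused.
Route from K: right to L, up to F, 3× left (reaching B), 2× down (reaching N), right to O, up to J — 9 moves in all.
Check: order respected (B at step 5, O at step 8); 9 moves as required.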